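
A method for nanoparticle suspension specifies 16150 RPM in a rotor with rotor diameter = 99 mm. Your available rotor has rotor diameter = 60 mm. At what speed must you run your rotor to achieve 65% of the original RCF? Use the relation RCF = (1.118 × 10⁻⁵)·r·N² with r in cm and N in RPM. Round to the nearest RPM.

≈ 16725 RPM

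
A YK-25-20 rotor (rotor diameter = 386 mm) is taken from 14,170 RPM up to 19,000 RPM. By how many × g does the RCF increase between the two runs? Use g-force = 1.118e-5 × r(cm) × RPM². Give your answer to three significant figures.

≈ 34600 × g

r = 386 mm / 2 = 193 mm = 19.3 cm
RCF₁ = 1.118 × 10⁻⁵ × 19.3 × (14170)² = 1.118 × 10⁻⁵ × 19.3 × 200,788,900 ≈ 43,325 × g
RCF₂ = 1.118 × 10⁻⁵ × 19.3 × (19000)² = 1.118 × 10⁻⁵ × 19.3 × 361,000,000 ≈ 77,894.4 × g
Increase = 77,894.4 − 43,325 = 34,569.4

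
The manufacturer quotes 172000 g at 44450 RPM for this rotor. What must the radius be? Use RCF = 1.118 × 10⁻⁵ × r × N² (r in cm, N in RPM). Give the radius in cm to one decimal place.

7.8 cm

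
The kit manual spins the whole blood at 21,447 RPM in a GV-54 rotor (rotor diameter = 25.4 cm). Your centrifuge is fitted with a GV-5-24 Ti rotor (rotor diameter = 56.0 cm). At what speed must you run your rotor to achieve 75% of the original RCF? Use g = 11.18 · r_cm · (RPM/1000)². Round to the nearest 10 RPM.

Original rotor: r = 25.4 / 2 = 12.7 cm
RCF = 11.18 × r × (N/1000)²
RCF_original = 11.18 × 12.7 × (21.447)² = 11.18 × 12.7 × 459.973809 ≈ 65,309.8 × g
Target RCF = 0.75 × 65,309.8 ≈ 48,982.4 × g
Your rotor: r = 56.0 / 2 = 28 cm
48,982.4 = 11.18 × 28 × (N/1000)²
(N/1000)² = 48,982.4 / 313.04 = 156.4733
N = 1000 × √156.4733 ≈ 12,508.9

12510 RPM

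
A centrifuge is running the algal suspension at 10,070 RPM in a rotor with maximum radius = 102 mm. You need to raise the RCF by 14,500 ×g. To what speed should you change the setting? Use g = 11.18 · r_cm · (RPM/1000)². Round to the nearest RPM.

N₂ ≈ 15118 RPM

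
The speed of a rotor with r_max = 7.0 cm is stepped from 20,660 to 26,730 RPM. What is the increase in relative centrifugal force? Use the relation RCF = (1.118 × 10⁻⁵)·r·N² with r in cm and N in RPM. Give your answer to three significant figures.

RCF₁ = 1.118 × 10⁻⁵ × 7 × (20660)² = 1.118 × 10⁻⁵ × 7 × 426,835,600 ≈ 33,404.2 × g
RCF₂ = 1.118 × 10⁻⁵ × 7 × (26730)² = 1.118 × 10⁻⁵ × 7 × 714,492,900 ≈ 55,916.2 × g
Increase = 55,916.2 − 33,404.2 = 22,512

22500 ×g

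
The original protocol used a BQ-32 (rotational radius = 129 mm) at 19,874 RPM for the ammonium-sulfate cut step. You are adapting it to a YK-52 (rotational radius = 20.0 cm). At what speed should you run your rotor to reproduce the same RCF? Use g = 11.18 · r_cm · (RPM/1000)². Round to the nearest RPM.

≈ 15961 RPM

Original rotor: r = 129 mm = 12.9 cm
RCF = 11.18 × r × (N/1000)²
RCF_original = 11.18 × 12.9 × (19.874)² = 11.18 × 12.9 × 394.975876 ≈ 56,964.2 × g
56,964.2 = 11.18 × 20 × (N/1000)²
(N/1000)² = 56,964.2 / 223.6 = 254.7594
N = 1000 × √254.7594 ≈ 15,961.2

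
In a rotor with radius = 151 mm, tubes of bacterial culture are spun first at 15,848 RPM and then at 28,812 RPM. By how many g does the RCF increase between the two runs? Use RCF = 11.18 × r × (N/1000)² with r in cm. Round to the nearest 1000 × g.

98000 g

r = 151 mm = 15.1 cm
RCF₁ = 11.18 × 15.1 × (15.848)² = 11.18 × 15.1 × 251.159104 ≈ 42,400.2 × g
RCF₂ = 11.18 × 15.1 × (28.812)² = 11.18 × 15.1 × 830.131344 ≈ 140,141.1 × g
Increase = 140,141.1 − 42,400.2 = 97,740.9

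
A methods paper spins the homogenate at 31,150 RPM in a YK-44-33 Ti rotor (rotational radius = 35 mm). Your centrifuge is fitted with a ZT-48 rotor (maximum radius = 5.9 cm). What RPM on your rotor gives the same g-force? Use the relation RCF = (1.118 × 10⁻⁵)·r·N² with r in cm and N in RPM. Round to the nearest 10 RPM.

23990 RPM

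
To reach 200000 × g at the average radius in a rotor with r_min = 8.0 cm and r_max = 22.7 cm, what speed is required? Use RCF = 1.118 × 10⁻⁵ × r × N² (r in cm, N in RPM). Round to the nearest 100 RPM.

r_avg = (8.0 + 22.7) / 2 = 15.35 cm
200,000 = 1.118 × 10⁻⁵ × 15.35 × N²
N² = 200,000 / (17.1613 × 10⁻⁵) = 1,165,412,877
N ≈ √1,165,412,877 ≈ 34,138.1

34100 RPM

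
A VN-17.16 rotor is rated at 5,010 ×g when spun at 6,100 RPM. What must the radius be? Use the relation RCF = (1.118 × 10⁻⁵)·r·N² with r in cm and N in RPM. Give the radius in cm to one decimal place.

≈ 12.0 cm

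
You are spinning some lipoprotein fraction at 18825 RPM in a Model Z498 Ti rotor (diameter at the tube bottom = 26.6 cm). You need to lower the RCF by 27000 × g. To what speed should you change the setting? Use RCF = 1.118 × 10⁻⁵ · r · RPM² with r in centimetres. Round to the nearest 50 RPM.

r = 26.6 / 2 = 13.3 cm
Current RCF = 1.118 × 10⁻⁵ × 13.3 × (18825)² = 1.118 × 10⁻⁵ × 13.3 × 354,380,625 ≈ 52,694.3 × g
Target RCF = 52,694.3 − 27,000 = 25,694.3 × g
N² = 25,694.3 / (14.8694 × 10⁻⁵) = 172,799,844
N ≈ √172,799,844 ≈ 13,145.3

N₂ ≈ 13150 RPM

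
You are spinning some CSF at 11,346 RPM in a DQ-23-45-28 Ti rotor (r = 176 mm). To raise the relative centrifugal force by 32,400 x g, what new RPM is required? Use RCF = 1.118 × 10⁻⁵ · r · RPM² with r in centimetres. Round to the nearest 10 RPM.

r = 176 mm = 17.6 cm
Current RCF = 1.118 × 10⁻⁵ × 17.6 × (11346)² = 1.118 × 10⁻⁵ × 17.6 × 128,731,716 ≈ 25,330.3 × g
Target RCF = 25,330.3 + 32,400 = 57,730.3 × g
N² = 57,730.3 / (19.6768 × 10⁻⁵) = 293,392,726
N ≈ √293,392,726 ≈ 17,128.7

N₂ ≈ 17130 RPM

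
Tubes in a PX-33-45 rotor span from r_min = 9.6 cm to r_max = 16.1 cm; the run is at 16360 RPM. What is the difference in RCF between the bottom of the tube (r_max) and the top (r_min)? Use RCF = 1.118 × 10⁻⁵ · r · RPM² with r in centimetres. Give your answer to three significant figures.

19500 g

RCF_max = 1.118 × 10⁻⁵ × 16.1 × (16360)² = 1.118 × 10⁻⁵ × 16.1 × 267,649,600 ≈ 48,176.4 × g
RCF_min = 1.118 × 10⁻⁵ × 9.6 × (16360)² = 1.118 × 10⁻⁵ × 9.6 × 267,649,600 ≈ 28,726.3 × g
ΔRCF = 48,176.4 − 28,726.3 = 19,450.1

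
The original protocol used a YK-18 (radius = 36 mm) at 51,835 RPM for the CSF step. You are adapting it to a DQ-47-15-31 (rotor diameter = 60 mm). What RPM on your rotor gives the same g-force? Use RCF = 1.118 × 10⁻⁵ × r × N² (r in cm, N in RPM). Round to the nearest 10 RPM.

≈ 56780 RPM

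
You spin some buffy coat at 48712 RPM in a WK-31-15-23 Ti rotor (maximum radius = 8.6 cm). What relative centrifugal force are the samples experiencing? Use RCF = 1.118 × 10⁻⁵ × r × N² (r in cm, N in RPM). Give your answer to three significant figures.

RCF = 1.118 × 10⁻⁵ × 8.6 × (48712)² = 1.118 × 10⁻⁵ × 8.6 × 2,372,858,944 ≈ 228,145.6 × g

228000 x g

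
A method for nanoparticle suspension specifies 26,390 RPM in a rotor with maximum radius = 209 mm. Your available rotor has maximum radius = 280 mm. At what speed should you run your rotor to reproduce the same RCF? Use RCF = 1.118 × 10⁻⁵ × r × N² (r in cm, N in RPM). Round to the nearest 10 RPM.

22800 RPM

Original rotor: r = 209 mm = 20.9 cm
RCF_original = 1.118 × 10⁻⁵ × 20.9 × (26390)² = 1.118 × 10⁻⁵ × 20.9 × 696,432,100 ≈ 162,729.7 × g
Your rotor: r = 280 mm = 28.0 cm
162,729.7 = 1.118 × 10⁻⁵ × 28 × N²
N² = 162,729.7 / (31.304 × 10⁻⁵) = 519,836,762
N ≈ √519,836,762 ≈ 22,799.9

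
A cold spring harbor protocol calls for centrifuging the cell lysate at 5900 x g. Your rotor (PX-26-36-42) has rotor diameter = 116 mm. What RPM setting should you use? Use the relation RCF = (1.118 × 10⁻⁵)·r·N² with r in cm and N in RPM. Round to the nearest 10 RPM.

r = 116 mm / 2 = 58 mm = 5.8 cm
5,900 = 1.118 × 10⁻⁵ × 5.8 × N²
N² = 5,900 / (6.4844 × 10⁻⁵) = 90,987,601
N ≈ √90,987,601 ≈ 9,538.7

9540 RPM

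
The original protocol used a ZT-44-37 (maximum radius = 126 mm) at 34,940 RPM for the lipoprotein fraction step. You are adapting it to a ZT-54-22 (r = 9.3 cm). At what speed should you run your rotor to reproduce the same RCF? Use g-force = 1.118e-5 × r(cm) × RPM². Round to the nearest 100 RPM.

Original rotor: r = 126 mm = 12.6 cm
RCF = 1.118 × 10⁻⁵ × r × N²
RCF_original = 1.118 × 10⁻⁵ × 12.6 × (34940)² = 1.118 × 10⁻⁵ × 12.6 × 1,220,803,600 ≈ 171,972.2 × g
171,972.2 = 1.118 × 10⁻⁵ × 9.3 × N²
N² = 171,972.2 / (10.3974 × 10⁻⁵) = 1,653,992,344
N ≈ √1,653,992,344 ≈ 40,669.3

40700 RPM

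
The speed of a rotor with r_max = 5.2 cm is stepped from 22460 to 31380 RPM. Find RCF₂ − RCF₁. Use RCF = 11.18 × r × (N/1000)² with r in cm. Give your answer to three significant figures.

RCF₁ = 11.18 × 5.2 × (22.46)² = 11.18 × 5.2 × 504.4516 ≈ 29,326.8 × g
RCF₂ = 11.18 × 5.2 × (31.38)² = 11.18 × 5.2 × 984.7044 ≈ 57,246.8 × g
Increase = 57,246.8 − 29,326.8 = 27,920

27900 ×g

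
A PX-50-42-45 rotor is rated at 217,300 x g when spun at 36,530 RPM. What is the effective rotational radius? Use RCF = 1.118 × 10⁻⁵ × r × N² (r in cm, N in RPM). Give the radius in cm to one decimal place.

14.6 cm

RCF = 1.118 × 10⁻⁵ × r × N²
217300 = 1.118 × 10⁻⁵ × r × (36530)²
r = 217300 / (1.118 × 10⁻⁵ × 1,334,440,900) = 217300 / 14919.05 ≈ 14.565 cm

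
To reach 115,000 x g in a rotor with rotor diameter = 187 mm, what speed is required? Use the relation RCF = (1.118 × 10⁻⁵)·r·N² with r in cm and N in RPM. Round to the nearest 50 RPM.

≈ 33150 RPM

r = 187 mm / 2 = 93.5 mm = 9.35 cm
RCF = 1.118 × 10⁻⁵ × r × N²
115,000 = 1.118 × 10⁻⁵ × 9.35 × N²
N² = 115,000 / (10.4533 × 10⁻⁵) = 1,100,131,059
N ≈ √1,100,131,059 ≈ 33,168.2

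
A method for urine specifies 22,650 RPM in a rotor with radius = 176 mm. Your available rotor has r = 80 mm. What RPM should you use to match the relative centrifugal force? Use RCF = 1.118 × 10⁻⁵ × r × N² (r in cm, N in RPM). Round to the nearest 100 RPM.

≈ 33600 RPM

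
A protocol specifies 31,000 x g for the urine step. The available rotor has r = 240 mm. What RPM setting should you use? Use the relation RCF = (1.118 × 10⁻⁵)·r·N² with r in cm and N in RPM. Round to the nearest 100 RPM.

r = 240 mm = 24.0 cm
RCF = 1.118 × 10⁻⁵ × r × N²
31,000 = 1.118 × 10⁻⁵ × 24 × N²
N² = 31,000 / (26.832 × 10⁻⁵) = 115,533,691
N ≈ √115,533,691 ≈ 10,748.7

10700 RPM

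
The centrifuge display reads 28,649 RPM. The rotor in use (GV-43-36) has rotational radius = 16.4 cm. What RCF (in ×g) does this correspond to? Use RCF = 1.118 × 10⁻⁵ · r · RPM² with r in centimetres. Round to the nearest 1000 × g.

RCF = 1.118 × 10⁻⁵ × 16.4 × (28649)² = 1.118 × 10⁻⁵ × 16.4 × 820,765,201 ≈ 150,488.9 × g

≈ 150000 ×g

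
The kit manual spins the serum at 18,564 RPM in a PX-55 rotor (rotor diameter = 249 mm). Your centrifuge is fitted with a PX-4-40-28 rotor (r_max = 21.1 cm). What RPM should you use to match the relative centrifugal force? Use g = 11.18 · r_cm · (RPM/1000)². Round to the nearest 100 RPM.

≈ 14300 RPM

Original rotor: r = 249 mm / 2 = 124.5 mm = 12.45 cm
RCF_original = 11.18 × 12.45 × (18.564)² = 11.18 × 12.45 × 344.622096 ≈ 47,968.3 × g
47,968.3 = 11.18 × 21.1 × (N/1000)²
(N/1000)² = 47,968.3 / 235.898 = 203.3434
N = 1000 × √203.3434 ≈ 14,259.9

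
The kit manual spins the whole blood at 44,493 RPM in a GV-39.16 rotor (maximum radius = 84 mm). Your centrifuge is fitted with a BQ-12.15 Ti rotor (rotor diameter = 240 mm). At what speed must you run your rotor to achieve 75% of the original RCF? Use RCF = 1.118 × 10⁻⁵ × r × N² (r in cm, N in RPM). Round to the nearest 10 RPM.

Original rotor: r = 84 mm = 8.4 cm
RCF_original = 1.118 × 10⁻⁵ × 8.4 × (44493)² = 1.118 × 10⁻⁵ × 8.4 × 1,979,627,049 ≈ 185,910.7 × g
Target RCF = 0.75 × 185,910.7 ≈ 139,433 × g
Your rotor: r = 240 mm / 2 = 120 mm = 12 cm
139,433 = 1.118 × 10⁻⁵ × 12 × N²
N² = 139,433 / (13.416 × 10⁻⁵) = 1,039,303,816
N ≈ √1,039,303,816 ≈ 32,238.2

32240 RPM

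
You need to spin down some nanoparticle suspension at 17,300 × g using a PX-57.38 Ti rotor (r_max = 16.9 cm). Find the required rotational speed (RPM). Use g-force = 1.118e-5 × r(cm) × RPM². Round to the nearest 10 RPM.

N ≈ 9570 RPM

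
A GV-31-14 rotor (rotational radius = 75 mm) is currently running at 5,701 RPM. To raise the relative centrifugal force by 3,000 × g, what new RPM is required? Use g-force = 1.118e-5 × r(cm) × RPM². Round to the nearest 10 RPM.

r = 75 mm = 7.5 cm
Current RCF = 1.118 × 10⁻⁵ × 7.5 × (5701)² = 1.118 × 10⁻⁵ × 7.5 × 32,501,401 ≈ 2,725.2 × g
Target RCF = 2,725.2 + 3,000 = 5,725.2 × g
N² = 5,725.2 / (8.385 × 10⁻⁵) = 68,279,070
N ≈ √68,279,070 ≈ 8,263.1

8260 RPM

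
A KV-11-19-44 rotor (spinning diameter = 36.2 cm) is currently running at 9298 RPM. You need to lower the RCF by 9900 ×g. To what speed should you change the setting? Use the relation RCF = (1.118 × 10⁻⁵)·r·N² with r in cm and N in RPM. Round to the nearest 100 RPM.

r = 36.2 / 2 = 18.1 cm
Current RCF = 1.118 × 10⁻⁵ × 18.1 × (9298)² = 1.118 × 10⁻⁵ × 18.1 × 86,452,804 ≈ 17,494.4 × g
Target RCF = 17,494.4 − 9,900 = 7,594.4 × g
N² = 7,594.4 / (20.2358 × 10⁻⁵) = 37,529,527
N ≈ √37,529,527 ≈ 6,126.1

6100 RPM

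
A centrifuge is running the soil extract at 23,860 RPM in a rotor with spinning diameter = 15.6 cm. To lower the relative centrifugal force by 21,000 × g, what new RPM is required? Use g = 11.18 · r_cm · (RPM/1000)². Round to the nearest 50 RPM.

18100 RPM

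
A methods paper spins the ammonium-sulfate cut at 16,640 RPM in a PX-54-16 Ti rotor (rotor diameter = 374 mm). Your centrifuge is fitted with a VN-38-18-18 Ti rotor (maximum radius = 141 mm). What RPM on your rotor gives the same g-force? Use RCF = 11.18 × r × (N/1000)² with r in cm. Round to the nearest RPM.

19163 RPM

Original rotor: r = 374 mm / 2 = 187 mm = 18.7 cm
RCF = 11.18 × r × (N/1000)²
RCF_original = 11.18 × 18.7 × (16.64)² = 11.18 × 18.7 × 276.8896 ≈ 57,888.2 × g
Your rotor: r = 141 mm = 14.1 cm
57,888.2 = 11.18 × 14.1 × (N/1000)²
(N/1000)² = 57,888.2 / 157.638 = 367.2224
N = 1000 × √367.2224 ≈ 19,163.0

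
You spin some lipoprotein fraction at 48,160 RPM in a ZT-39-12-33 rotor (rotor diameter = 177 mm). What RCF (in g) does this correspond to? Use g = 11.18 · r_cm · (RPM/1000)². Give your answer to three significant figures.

229000 g

r = 177 mm / 2 = 88.5 mm = 8.85 cm
RCF = 11.18 × r × (N/1000)²
RCF = 11.18 × 8.85 × (48.16)² = 11.18 × 8.85 × 2,319.3856 ≈ 229,487 × g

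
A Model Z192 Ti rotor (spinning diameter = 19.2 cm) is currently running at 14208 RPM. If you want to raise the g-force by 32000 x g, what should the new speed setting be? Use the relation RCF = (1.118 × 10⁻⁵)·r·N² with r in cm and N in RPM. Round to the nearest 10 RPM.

≈ 22360 RPM

r = 19.2 / 2 = 9.6 cm
Current RCF = 1.118 × 10⁻⁵ × 9.6 × (14208)² = 1.118 × 10⁻⁵ × 9.6 × 201,867,264 ≈ 21,666 × g
Target RCF = 21,666 + 32,000 = 53,666 × g
N² = 53,666 / (10.7328 × 10⁻⁵) = 500,018,634
N ≈ √500,018,634 ≈ 22,361.1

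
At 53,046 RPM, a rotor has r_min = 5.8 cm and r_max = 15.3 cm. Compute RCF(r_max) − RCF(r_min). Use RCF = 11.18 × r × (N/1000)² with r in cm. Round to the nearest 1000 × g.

≈ 299000 g

RCF_max = 11.18 × 15.3 × (53.046)² = 11.18 × 15.3 × 2,813.878116 ≈ 481,325.1 × g
RCF_min = 11.18 × 5.8 × (53.046)² = 11.18 × 5.8 × 2,813.878116 ≈ 182,463.1 × g
ΔRCF = 481,325.1 − 182,463.1 = 298,862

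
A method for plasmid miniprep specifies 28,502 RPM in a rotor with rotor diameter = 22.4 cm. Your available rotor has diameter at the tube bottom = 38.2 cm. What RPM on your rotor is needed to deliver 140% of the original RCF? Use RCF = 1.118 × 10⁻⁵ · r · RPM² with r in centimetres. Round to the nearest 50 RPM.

≈ 25800 RPM

Original rotor: r = 22.4 / 2 = 11.2 cm
RCF_original = 1.118 × 10⁻⁵ × 11.2 × (28502)² = 1.118 × 10⁻⁵ × 11.2 × 812,364,004 ≈ 101,721 × g
Target RCF = 1.4 × 101,721 ≈ 142,409.4 × g
Your rotor: r = 38.2 / 2 = 19.1 cm
142,409.4 = 1.118 × 10⁻⁵ × 19.1 × N²
N² = 142,409.4 / (21.3538 × 10⁻⁵) = 666,904,251
N ≈ √666,904,251 ≈ 25,824.5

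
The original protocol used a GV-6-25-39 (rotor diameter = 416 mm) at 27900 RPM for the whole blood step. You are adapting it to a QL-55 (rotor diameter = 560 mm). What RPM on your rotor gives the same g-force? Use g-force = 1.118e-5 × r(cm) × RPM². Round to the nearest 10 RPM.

Original rotor: r = 416 mm / 2 = 208 mm = 20.8 cm
RCF_original = 1.118 × 10⁻⁵ × 20.8 × (27900)² = 1.118 × 10⁻⁵ × 20.8 × 778,410,000 ≈ 181,014.6 × g
Your rotor: r = 560 mm / 2 = 280 mm = 28 cm
181,014.6 = 1.118 × 10⁻⁵ × 28 × N²
N² = 181,014.6 / (31.304 × 10⁻⁵) = 578,247,508
N ≈ √578,247,508 ≈ 24,046.8

24050 RPM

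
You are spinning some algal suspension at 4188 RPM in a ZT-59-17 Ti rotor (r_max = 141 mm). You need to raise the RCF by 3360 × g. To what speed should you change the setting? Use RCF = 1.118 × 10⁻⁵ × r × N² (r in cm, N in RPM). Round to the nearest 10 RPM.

≈ 6230 RPM

r = 141 mm = 14.1 cm
Current RCF = 1.118 × 10⁻⁵ × 14.1 × (4188)² = 1.118 × 10⁻⁵ × 14.1 × 17,539,344 ≈ 2,764.9 × g
Target RCF = 2,764.9 + 3,360 = 6,124.9 × g
N² = 6,124.9 / (15.7638 × 10⁻⁵) = 38,854,210
N ≈ √38,854,210 ≈ 6,233.3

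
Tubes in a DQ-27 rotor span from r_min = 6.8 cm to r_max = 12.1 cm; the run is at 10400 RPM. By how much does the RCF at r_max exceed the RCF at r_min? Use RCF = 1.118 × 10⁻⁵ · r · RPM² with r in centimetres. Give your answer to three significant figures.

RCF_max = 1.118 × 10⁻⁵ × 12.1 × (10400)² = 1.118 × 10⁻⁵ × 12.1 × 108,160,000 ≈ 14,631.7 × g
RCF_min = 1.118 × 10⁻⁵ × 6.8 × (10400)² = 1.118 × 10⁻⁵ × 6.8 × 108,160,000 ≈ 8,222.8 × g
ΔRCF = 14,631.7 − 8,222.8 = 6,408.9

ΔRCF ≈ 6410 g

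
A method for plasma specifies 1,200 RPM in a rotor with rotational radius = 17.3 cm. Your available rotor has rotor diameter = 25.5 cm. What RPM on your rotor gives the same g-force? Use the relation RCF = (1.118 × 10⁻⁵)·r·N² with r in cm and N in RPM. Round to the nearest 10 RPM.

RCF_original = 1.118 × 10⁻⁵ × 17.3 × (1200)² = 1.118 × 10⁻⁵ × 17.3 × 1,440,000 ≈ 278.5 × g
Your rotor: r = 25.5 / 2 = 12.75 cm
278.5 = 1.118 × 10⁻⁵ × 12.75 × N²
N² = 278.5 / (14.2545 × 10⁻⁵) = 1,953,769
N ≈ √1,953,769 ≈ 1,397.8

1400 RPM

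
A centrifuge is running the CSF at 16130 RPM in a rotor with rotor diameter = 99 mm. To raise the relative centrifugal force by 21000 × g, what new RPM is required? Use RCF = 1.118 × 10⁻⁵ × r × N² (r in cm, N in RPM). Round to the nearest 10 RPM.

r = 99 mm / 2 = 49.5 mm = 4.95 cm
Current RCF = 1.118 × 10⁻⁵ × 4.95 × (16130)² = 1.118 × 10⁻⁵ × 4.95 × 260,176,900 ≈ 14,398.4 × g
Target RCF = 14,398.4 + 21,000 = 35,398.4 × g
N² = 35,398.4 / (5.5341 × 10⁻⁵) = 639,641,495
N ≈ √639,641,495 ≈ 25,291.1

≈ 25290 RPM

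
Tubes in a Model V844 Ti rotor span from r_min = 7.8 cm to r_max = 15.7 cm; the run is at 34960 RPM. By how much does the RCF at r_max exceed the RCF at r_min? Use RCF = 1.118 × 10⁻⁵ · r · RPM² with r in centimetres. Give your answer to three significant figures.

RCF_max = 1.118 × 10⁻⁵ × 15.7 × (34960)² = 1.118 × 10⁻⁵ × 15.7 × 1,222,201,600 ≈ 214,528.2 × g
RCF_min = 1.118 × 10⁻⁵ × 7.8 × (34960)² = 1.118 × 10⁻⁵ × 7.8 × 1,222,201,600 ≈ 106,580.9 × g
ΔRCF = 214,528.2 − 106,580.9 = 107,947.3

108000 g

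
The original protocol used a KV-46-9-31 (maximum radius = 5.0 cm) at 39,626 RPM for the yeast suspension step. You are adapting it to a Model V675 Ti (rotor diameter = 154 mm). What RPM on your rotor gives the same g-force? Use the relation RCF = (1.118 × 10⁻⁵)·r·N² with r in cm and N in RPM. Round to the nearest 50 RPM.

RCF_original = 1.118 × 10⁻⁵ × 5 × (39626)² = 1.118 × 10⁻⁵ × 5 × 1,570,219,876 ≈ 87,775.3 × g
Your rotor: r = 154 mm / 2 = 77 mm = 7.7 cm
87,775.3 = 1.118 × 10⁻⁵ × 7.7 × N²
N² = 87,775.3 / (8.6086 × 10⁻⁵) = 1,019,623,400
N ≈ √1,019,623,400 ≈ 31,931.5

≈ 31950 RPM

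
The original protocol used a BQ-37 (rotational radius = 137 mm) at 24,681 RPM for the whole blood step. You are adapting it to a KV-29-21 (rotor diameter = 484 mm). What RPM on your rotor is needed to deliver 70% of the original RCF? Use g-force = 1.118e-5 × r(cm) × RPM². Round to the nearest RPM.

≈ 15537 RPM

Original rotor: r = 137 mm = 13.7 cm
RCF = 1.118 × 10⁻⁵ × r × N²
RCF_original = 1.118 × 10⁻⁵ × 13.7 × (24681)² = 1.118 × 10⁻⁵ × 13.7 × 609,151,761 ≈ 93,301.3 × g
Target RCF = 0.7 × 93,301.3 ≈ 65,310.9 × g
Your rotor: r = 484 mm / 2 = 242 mm = 24.2 cm
65,310.9 = 1.118 × 10⁻⁵ × 24.2 × N²
N² = 65,310.9 / (27.0556 × 10⁻⁵) = 241,395,127
N ≈ √241,395,127 ≈ 15,536.9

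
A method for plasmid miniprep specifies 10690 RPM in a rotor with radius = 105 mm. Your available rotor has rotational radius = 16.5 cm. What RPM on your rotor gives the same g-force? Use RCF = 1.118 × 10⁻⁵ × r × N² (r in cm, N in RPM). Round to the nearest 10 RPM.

≈ 8530 RPM

Original rotor: r = 105 mm = 10.5 cm
RCF_original = 1.118 × 10⁻⁵ × 10.5 × (10690)² = 1.118 × 10⁻⁵ × 10.5 × 114,276,100 ≈ 13,414.9 × g
13,414.9 = 1.118 × 10⁻⁵ × 16.5 × N²
N² = 13,414.9 / (18.447 × 10⁻⁵) = 72,721,310
N ≈ √72,721,310 ≈ 8,527.7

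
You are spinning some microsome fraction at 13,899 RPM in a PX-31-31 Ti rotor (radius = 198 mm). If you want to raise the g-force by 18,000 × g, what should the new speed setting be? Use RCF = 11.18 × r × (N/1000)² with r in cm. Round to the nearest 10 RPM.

N₂ ≈ 16570 RPM

r = 198 mm = 19.8 cm
Current RCF = 11.18 × 19.8 × (13.899)² = 11.18 × 19.8 × 193.182201 ≈ 42,763.6 × g
Target RCF = 42,763.6 + 18,000 = 60,763.6 × g
(N/1000)² = 60,763.6 / 221.364 = 274.4963
N = 1000 × √274.4963 ≈ 16,567.9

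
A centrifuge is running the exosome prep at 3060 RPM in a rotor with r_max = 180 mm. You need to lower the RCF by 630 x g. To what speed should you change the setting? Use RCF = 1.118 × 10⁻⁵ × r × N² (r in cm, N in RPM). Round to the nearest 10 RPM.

N₂ ≈ 2500 RPM

r = 180 mm = 18.0 cm
Current RCF = 1.118 × 10⁻⁵ × 18 × (3060)² = 1.118 × 10⁻⁵ × 18 × 9,363,600 ≈ 1,884.3 × g
Target RCF = 1,884.3 − 630 = 1,254.3 × g
N² = 1,254.3 / (20.124 × 10⁻⁵) = 6,232,856
N ≈ √6,232,856 ≈ 2,496.6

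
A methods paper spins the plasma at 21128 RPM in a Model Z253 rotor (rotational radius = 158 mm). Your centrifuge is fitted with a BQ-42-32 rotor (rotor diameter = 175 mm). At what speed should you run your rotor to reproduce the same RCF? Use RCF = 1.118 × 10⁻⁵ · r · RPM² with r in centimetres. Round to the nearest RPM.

28391 RPM

Original rotor: r = 158 mm = 15.8 cm
RCF_original = 1.118 × 10⁻⁵ × 15.8 × (21128)² = 1.118 × 10⁻⁵ × 15.8 × 446,392,384 ≈ 78,852.5 × g
Your rotor: r = 175 mm / 2 = 87.5 mm = 8.75 cm
78,852.5 = 1.118 × 10⁻⁵ × 8.75 × N²
N² = 78,852.5 / (9.7825 × 10⁻⁵) = 806,056,734
N ≈ √806,056,734 ≈ 28,391.1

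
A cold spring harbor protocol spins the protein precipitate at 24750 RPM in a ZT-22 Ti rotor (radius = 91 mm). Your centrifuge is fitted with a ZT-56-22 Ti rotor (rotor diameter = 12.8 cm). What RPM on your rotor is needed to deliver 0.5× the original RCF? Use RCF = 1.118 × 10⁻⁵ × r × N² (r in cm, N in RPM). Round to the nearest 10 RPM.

≈ 20870 RPM

Original rotor: r = 91 mm = 9.1 cm
RCF_original = 1.118 × 10⁻⁵ × 9.1 × (24750)² = 1.118 × 10⁻⁵ × 9.1 × 612,562,500 ≈ 62,320.9 × g
Target RCF = 0.5 × 62,320.9 ≈ 31,160.5 × g
Your rotor: r = 12.8 / 2 = 6.4 cm
31,160.5 = 1.118 × 10⁻⁵ × 6.4 × N²
N² = 31,160.5 / (7.1552 × 10⁻⁵) = 435,494,466
N ≈ √435,494,466 ≈ 20,868.5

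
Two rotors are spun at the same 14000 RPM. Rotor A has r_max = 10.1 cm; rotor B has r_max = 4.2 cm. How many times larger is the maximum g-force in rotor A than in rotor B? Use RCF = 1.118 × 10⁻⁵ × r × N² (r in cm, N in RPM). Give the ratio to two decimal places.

At fixed N, RCF ∝ r, so RCF_A/RCF_B = r_A/r_B = 10.1 / 4.2 = 2.4048.

2.40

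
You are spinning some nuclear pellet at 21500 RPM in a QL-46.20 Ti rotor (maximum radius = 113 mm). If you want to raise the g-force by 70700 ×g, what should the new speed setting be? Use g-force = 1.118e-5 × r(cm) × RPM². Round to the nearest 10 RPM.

r = 113 mm = 11.3 cm
Current RCF = 1.118 × 10⁻⁵ × 11.3 × (21500)² = 1.118 × 10⁻⁵ × 11.3 × 462,250,000 ≈ 58,397.9 × g
Target RCF = 58,397.9 + 70,700 = 129,097.9 × g
N² = 129,097.9 / (12.6334 × 10⁻⁵) = 1,021,877,721
N ≈ √1,021,877,721 ≈ 31,966.8

N₂ ≈ 31970 RPM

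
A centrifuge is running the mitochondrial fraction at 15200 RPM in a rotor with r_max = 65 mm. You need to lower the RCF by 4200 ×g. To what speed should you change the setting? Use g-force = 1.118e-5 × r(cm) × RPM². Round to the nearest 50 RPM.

r = 65 mm = 6.5 cm
Current RCF = 1.118 × 10⁻⁵ × 6.5 × (15200)² = 1.118 × 10⁻⁵ × 6.5 × 231,040,000 ≈ 16,789.7 × g
Target RCF = 16,789.7 − 4,200 = 12,589.7 × g
N² = 12,589.7 / (7.267 × 10⁻⁵) = 173,244,805
N ≈ √173,244,805 ≈ 13,162.2

13150 RPM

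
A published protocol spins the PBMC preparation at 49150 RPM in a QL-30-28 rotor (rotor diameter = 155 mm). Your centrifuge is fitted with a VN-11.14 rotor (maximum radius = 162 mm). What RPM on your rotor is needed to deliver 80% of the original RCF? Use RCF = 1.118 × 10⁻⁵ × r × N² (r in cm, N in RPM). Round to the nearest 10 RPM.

30410 RPM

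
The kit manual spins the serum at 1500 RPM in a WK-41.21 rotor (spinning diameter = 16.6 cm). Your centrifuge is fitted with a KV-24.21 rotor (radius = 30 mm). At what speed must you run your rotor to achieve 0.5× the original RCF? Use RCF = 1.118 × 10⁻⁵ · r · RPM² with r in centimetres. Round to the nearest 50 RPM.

Original rotor: r = 16.6 / 2 = 8.3 cm
RCF_original = 1.118 × 10⁻⁵ × 8.3 × (1500)² = 1.118 × 10⁻⁵ × 8.3 × 2,250,000 ≈ 208.8 × g
Target RCF = 0.5 × 208.8 ≈ 104.4 × g
Your rotor: r = 30 mm = 3.0 cm
104.4 = 1.118 × 10⁻⁵ × 3 × N²
N² = 104.4 / (3.354 × 10⁻⁵) = 3,112,701
N ≈ √3,112,701 ≈ 1,764.3

1750 RPM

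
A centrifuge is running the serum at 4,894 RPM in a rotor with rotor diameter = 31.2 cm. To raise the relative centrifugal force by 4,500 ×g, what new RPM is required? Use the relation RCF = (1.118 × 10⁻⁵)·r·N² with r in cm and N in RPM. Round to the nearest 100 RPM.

r = 31.2 / 2 = 15.6 cm
Current RCF = 1.118 × 10⁻⁵ × 15.6 × (4894)² = 1.118 × 10⁻⁵ × 15.6 × 23,951,236 ≈ 4,177.3 × g
Target RCF = 4,177.3 + 4,500 = 8,677.3 × g
N² = 8,677.3 / (17.4408 × 10⁻⁵) = 49,752,878
N ≈ √49,752,878 ≈ 7,053.6

7100 RPM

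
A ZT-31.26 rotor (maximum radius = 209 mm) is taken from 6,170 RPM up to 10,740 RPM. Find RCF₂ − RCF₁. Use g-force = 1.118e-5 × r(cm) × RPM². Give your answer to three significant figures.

18100 × g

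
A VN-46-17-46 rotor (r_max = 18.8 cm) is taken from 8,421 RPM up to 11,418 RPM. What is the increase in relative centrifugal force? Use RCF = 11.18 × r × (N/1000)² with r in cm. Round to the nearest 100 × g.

≈ 12500 g

RCF₁ = 11.18 × 18.8 × (8.421)² = 11.18 × 18.8 × 70.913241 ≈ 14,904.8 × g
RCF₂ = 11.18 × 18.8 × (11.418)² = 11.18 × 18.8 × 130.370724 ≈ 27,401.8 × g
Increase = 27,401.8 − 14,904.8 = 12,497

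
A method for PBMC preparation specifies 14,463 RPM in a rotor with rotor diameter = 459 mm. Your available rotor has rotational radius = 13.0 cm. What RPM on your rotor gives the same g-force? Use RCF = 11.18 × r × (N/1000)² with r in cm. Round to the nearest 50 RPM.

19200 RPM

Original rotor: r = 459 mm / 2 = 229.5 mm = 22.95 cm
RCF_original = 11.18 × 22.95 × (14.463)² = 11.18 × 22.95 × 209.178369 ≈ 53,671.2 × g
53,671.2 = 11.18 × 13 × (N/1000)²
(N/1000)² = 53,671.2 / 145.34 = 369.2803
N = 1000 × √369.2803 ≈ 19,216.7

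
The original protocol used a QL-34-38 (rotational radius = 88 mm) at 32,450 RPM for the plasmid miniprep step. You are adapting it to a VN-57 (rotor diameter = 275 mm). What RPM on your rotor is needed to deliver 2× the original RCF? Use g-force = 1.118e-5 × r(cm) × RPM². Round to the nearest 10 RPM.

Original rotor: r = 88 mm = 8.8 cm
RCF_original = 1.118 × 10⁻⁵ × 8.8 × (32450)² = 1.118 × 10⁻⁵ × 8.8 × 1,053,002,500 ≈ 103,598.6 × g
Target RCF = 2 × 103,598.6 ≈ 207,197.2 × g
Your rotor: r = 275 mm / 2 = 137.5 mm = 13.75 cm
207,197.2 = 1.118 × 10⁻⁵ × 13.75 × N²
N² = 207,197.2 / (15.3725 × 10⁻⁵) = 1,347,843,227
N ≈ √1,347,843,227 ≈ 36,713.0

36710 RPM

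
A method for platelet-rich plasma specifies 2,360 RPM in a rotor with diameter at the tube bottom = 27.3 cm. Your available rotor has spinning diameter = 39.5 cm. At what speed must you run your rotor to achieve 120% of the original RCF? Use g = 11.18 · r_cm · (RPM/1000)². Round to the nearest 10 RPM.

2150 RPM

Original rotor: r = 27.3 / 2 = 13.65 cm
RCF_original = 11.18 × 13.65 × (2.36)² = 11.18 × 13.65 × 5.5696 ≈ 850 × g
Target RCF = 1.2 × 850 ≈ 1,020 × g
Your rotor: r = 39.5 / 2 = 19.75 cm
1,020 = 11.18 × 19.75 × (N/1000)²
(N/1000)² = 1,020 / 220.805 = 4.619461
N = 1000 × √4.619461 ≈ 2,149.3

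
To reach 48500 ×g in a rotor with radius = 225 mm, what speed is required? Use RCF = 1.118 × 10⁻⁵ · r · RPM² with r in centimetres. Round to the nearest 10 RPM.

13890 RPM

r = 225 mm = 22.5 cm
RCF = 1.118 × 10⁻⁵ × r × N²
48,500 = 1.118 × 10⁻⁵ × 22.5 × N²
N² = 48,500 / (25.155 × 10⁻⁵) = 192,804,611
N ≈ √192,804,611 ≈ 13,885.4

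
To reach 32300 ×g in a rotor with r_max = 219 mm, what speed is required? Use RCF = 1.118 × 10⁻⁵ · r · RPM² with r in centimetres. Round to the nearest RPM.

≈ 11486 RPM

r = 219 mm = 21.9 cm
RCF = 1.118 × 10⁻⁵ × r × N²
32,300 = 1.118 × 10⁻⁵ × 21.9 × N²
N² = 32,300 / (24.4842 × 10⁻⁵) = 131,921,811
N ≈ √131,921,811 ≈ 11,485.7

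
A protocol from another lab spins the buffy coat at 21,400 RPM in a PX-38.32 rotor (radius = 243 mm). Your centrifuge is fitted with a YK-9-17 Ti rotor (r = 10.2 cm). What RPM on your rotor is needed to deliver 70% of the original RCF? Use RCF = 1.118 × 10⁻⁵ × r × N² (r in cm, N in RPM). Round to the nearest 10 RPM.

27640 RPM

Original rotor: r = 243 mm = 24.3 cm
RCF = 1.118 × 10⁻⁵ × r × N²
RCF_original = 1.118 × 10⁻⁵ × 24.3 × (21400)² = 1.118 × 10⁻⁵ × 24.3 × 457,960,000 ≈ 124,415.8 × g
Target RCF = 0.7 × 124,415.8 ≈ 87,091.1 × g
87,091.1 = 1.118 × 10⁻⁵ × 10.2 × N²
N² = 87,091.1 / (11.4036 × 10⁻⁵) = 763,715,844
N ≈ √763,715,844 ≈ 27,635.4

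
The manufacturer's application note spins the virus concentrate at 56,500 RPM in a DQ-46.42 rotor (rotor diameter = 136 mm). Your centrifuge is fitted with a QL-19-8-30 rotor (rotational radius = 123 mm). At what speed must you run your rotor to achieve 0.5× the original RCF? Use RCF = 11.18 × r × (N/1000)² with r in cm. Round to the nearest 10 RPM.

29710 RPM

Original rotor: r = 136 mm / 2 = 68 mm = 6.8 cm
RCF_original = 11.18 × 6.8 × (56.5)² = 11.18 × 6.8 × 3,192.25 ≈ 242,687.6 × g
Target RCF = 0.5 × 242,687.6 ≈ 121,343.8 × g
Your rotor: r = 123 mm = 12.3 cm
121,343.8 = 11.18 × 12.3 × (N/1000)²
(N/1000)² = 121,343.8 / 137.514 = 882.4105
N = 1000 × √882.4105 ≈ 29,705.4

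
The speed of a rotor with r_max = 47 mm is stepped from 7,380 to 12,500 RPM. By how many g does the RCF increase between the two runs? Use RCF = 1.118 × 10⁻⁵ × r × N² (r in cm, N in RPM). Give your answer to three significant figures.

r = 47 mm = 4.7 cm
RCF₁ = 1.118 × 10⁻⁵ × 4.7 × (7380)² = 1.118 × 10⁻⁵ × 4.7 × 54,464,400 ≈ 2,861.9 × g
RCF₂ = 1.118 × 10⁻⁵ × 4.7 × (12500)² = 1.118 × 10⁻⁵ × 4.7 × 156,250,000 ≈ 8,210.3 × g
Increase = 8,210.3 − 2,861.9 = 5,348.4

≈ 5350 g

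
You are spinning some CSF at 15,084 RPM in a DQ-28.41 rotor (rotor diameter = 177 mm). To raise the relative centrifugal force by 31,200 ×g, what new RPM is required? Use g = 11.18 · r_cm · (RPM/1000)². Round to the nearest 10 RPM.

r = 177 mm / 2 = 88.5 mm = 8.85 cm
Current RCF = 11.18 × 8.85 × (15.084)² = 11.18 × 8.85 × 227.527056 ≈ 22,512.2 × g
Target RCF = 22,512.2 + 31,200 = 53,712.2 × g
(N/1000)² = 53,712.2 / 98.943 = 542.86
N = 1000 × √542.86 ≈ 23,299.4

≈ 23300 RPM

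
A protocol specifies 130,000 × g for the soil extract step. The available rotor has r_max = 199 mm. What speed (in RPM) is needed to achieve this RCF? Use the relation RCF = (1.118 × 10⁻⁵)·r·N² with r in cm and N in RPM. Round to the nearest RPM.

24173 RPM

r = 199 mm = 19.9 cm
RCF = 1.118 × 10⁻⁵ × r × N²
130,000 = 1.118 × 10⁻⁵ × 19.9 × N²
N² = 130,000 / (22.2482 × 10⁻⁵) = 584,316,934
N ≈ √584,316,934 ≈ 24,172.6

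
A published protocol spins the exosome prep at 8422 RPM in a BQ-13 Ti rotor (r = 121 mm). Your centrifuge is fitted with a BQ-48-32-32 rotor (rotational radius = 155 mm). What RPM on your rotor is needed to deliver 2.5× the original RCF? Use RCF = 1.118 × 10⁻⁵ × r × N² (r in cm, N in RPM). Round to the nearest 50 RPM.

Original rotor: r = 121 mm = 12.1 cm
RCF_original = 1.118 × 10⁻⁵ × 12.1 × (8422)² = 1.118 × 10⁻⁵ × 12.1 × 70,930,084 ≈ 9,595.3 × g
Target RCF = 2.5 × 9,595.3 ≈ 23,988.2 × g
Your rotor: r = 155 mm = 15.5 cm
23,988.2 = 1.118 × 10⁻⁵ × 15.5 × N²
N² = 23,988.2 / (17.329 × 10⁻⁵) = 138,428,069
N ≈ √138,428,069 ≈ 11,765.5

11750 RPM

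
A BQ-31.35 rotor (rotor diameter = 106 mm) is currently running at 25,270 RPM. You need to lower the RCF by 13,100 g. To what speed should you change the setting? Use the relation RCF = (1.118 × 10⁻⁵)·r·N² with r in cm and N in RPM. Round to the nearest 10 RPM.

≈ 20430 RPM

r = 106 mm / 2 = 53 mm = 5.3 cm
Current RCF = 1.118 × 10⁻⁵ × 5.3 × (25270)² = 1.118 × 10⁻⁵ × 5.3 × 638,572,900 ≈ 37,838 × g
Target RCF = 37,838 − 13,100 = 24,738 × g
N² = 24,738 / (5.9254 × 10⁻⁵) = 417,490,802
N ≈ √417,490,802 ≈ 20,432.6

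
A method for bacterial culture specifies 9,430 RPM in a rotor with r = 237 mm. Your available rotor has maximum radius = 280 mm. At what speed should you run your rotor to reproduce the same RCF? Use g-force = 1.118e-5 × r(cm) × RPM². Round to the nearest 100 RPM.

8700 RPM

Original rotor: r = 237 mm = 23.7 cm
RCF_original = 1.118 × 10⁻⁵ × 23.7 × (9430)² = 1.118 × 10⁻⁵ × 23.7 × 88,924,900 ≈ 23,562.1 × g
Your rotor: r = 280 mm = 28.0 cm
23,562.1 = 1.118 × 10⁻⁵ × 28 × N²
N² = 23,562.1 / (31.304 × 10⁻⁵) = 75,268,656
N ≈ √75,268,656 ≈ 8,675.8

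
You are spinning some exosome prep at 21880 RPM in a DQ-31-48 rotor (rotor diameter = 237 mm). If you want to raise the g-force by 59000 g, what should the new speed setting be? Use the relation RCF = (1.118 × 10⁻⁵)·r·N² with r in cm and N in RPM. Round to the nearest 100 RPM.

r = 237 mm / 2 = 118.5 mm = 11.85 cm
Current RCF = 1.118 × 10⁻⁵ × 11.85 × (21880)² = 1.118 × 10⁻⁵ × 11.85 × 478,734,400 ≈ 63,424.2 × g
Target RCF = 63,424.2 + 59,000 = 122,424.2 × g
N² = 122,424.2 / (13.2483 × 10⁻⁵) = 924,074,787
N ≈ √924,074,787 ≈ 30,398.6

≈ 30400 RPM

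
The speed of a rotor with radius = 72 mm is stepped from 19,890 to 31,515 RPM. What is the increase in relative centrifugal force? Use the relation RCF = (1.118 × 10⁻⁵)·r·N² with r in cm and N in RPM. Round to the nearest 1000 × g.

r = 72 mm = 7.2 cm
RCF₁ = 1.118 × 10⁻⁵ × 7.2 × (19890)² = 1.118 × 10⁻⁵ × 7.2 × 395,612,100 ≈ 31,845.2 × g
RCF₂ = 1.118 × 10⁻⁵ × 7.2 × (31515)² = 1.118 × 10⁻⁵ × 7.2 × 993,195,225 ≈ 79,948.2 × g
Increase = 79,948.2 − 31,845.2 = 48,103

48000 x g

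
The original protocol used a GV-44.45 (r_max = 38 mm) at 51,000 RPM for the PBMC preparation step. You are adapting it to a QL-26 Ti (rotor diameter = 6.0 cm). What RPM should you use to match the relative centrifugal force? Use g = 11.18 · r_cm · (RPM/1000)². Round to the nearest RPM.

≈ 57399 RPM

Original rotor: r = 38 mm = 3.8 cm
RCF_original = 11.18 × 3.8 × (51)² = 11.18 × 3.8 × 2,601 ≈ 110,500.9 × g
Your rotor: r = 6.0 / 2 = 3 cm
110,500.9 = 11.18 × 3 × (N/1000)²
(N/1000)² = 110,500.9 / 33.54 = 3294.6
N = 1000 × √3294.6 ≈ 57,398.6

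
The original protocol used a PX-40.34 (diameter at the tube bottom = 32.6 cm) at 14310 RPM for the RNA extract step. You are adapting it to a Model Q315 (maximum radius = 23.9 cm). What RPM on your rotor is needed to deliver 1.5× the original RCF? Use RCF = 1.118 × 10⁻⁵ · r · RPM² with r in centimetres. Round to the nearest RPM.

14474 RPM

Original rotor: r = 32.6 / 2 = 16.3 cm
RCF = 1.118 × 10⁻⁵ × r × N²
RCF_original = 1.118 × 10⁻⁵ × 16.3 × (14310)² = 1.118 × 10⁻⁵ × 16.3 × 204,776,100 ≈ 37,317.2 × g
Target RCF = 1.5 × 37,317.2 ≈ 55,975.8 × g
55,975.8 = 1.118 × 10⁻⁵ × 23.9 × N²
N² = 55,975.8 / (26.7202 × 10⁻⁵) = 209,488,701
N ≈ √209,488,701 ≈ 14,473.7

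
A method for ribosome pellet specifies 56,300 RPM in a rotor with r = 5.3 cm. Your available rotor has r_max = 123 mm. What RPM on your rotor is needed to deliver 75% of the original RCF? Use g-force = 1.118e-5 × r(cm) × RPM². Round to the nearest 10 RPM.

RCF = 1.118 × 10⁻⁵ × r × N²
RCF_original = 1.118 × 10⁻⁵ × 5.3 × (56300)² = 1.118 × 10⁻⁵ × 5.3 × 3,169,690,000 ≈ 187,816.8 × g
Target RCF = 0.75 × 187,816.8 ≈ 140,862.6 × g
Your rotor: r = 123 mm = 12.3 cm
140,862.6 = 1.118 × 10⁻⁵ × 12.3 × N²
N² = 140,862.6 / (13.7514 × 10⁻⁵) = 1,024,350,975
N ≈ √1,024,350,975 ≈ 32,005.5

32010 RPM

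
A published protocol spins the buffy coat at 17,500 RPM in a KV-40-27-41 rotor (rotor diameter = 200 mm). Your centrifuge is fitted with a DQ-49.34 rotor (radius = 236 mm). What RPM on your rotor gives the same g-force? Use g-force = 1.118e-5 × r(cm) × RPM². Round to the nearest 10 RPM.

≈ 11390 RPM

Original rotor: r = 200 mm / 2 = 100 mm = 10 cm
RCF = 1.118 × 10⁻⁵ × r × N²
RCF_original = 1.118 × 10⁻⁵ × 10 × (17500)² = 1.118 × 10⁻⁵ × 10 × 306,250,000 ≈ 34,238.8 × g
Your rotor: r = 236 mm = 23.6 cm
34,238.8 = 1.118 × 10⁻⁵ × 23.6 × N²
N² = 34,238.8 / (26.3848 × 10⁻⁵) = 129,767,139
N ≈ √129,767,139 ≈ 11,391.5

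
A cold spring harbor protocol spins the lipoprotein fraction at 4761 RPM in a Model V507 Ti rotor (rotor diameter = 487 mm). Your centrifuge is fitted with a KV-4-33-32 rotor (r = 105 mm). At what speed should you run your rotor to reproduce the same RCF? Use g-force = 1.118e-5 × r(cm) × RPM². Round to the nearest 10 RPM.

Original rotor: r = 487 mm / 2 = 243.5 mm = 24.35 cm
RCF = 1.118 × 10⁻⁵ × r × N²
RCF_original = 1.118 × 10⁻⁵ × 24.35 × (4761)² = 1.118 × 10⁻⁵ × 24.35 × 22,667,121 ≈ 6,170.7 × g
Your rotor: r = 105 mm = 10.5 cm
6,170.7 = 1.118 × 10⁻⁵ × 10.5 × N²
N² = 6,170.7 / (11.739 × 10⁻⁵) = 52,565,806
N ≈ √52,565,806 ≈ 7,250.2

7250 RPM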